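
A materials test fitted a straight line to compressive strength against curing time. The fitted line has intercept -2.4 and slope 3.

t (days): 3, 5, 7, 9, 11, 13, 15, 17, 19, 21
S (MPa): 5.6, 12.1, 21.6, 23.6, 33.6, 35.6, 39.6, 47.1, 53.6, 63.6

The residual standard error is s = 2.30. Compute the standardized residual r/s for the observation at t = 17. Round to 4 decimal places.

-0.6522

ŷ = -2.4 + 3·17 = 48.6
r = 47.1 − 48.6 = -1.5
r/s = -1.5 / 2.30 = -0.6522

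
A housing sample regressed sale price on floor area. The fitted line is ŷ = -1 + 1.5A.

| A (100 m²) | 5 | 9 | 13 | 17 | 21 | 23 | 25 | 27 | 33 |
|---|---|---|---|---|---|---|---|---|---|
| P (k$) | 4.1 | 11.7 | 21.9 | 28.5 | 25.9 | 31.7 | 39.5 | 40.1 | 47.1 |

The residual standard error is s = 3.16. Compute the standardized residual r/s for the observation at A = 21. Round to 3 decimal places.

-1.456

ŷ = -1 + 1.5·21 = 30.5
r = 25.9 − 30.5 = -4.6
r/s = -4.6 / 3.16 = -1.456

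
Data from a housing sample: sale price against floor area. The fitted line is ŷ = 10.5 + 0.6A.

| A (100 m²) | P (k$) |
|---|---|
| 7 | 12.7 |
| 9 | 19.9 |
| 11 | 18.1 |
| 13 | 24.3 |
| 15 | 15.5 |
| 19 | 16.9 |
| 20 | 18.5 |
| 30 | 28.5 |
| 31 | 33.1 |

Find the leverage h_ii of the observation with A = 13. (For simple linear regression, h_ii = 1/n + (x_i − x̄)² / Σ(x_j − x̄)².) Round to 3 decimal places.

Ā = (7 + 9 + 11 + 13 + 15 + 19 + 20 + 30 + 31)/9 = 17.2222
Σ(A − Ā)² = 104.494 + 67.6049 + 38.716 + 17.8272 + 4.93827 + 3.16049 + 7.71605 + 163.272 + 189.827 = 597.556
h = 1/9 + (-4.22222)²/597.556 = 0.111111 + 0.0298335 = 0.141

h = 0.141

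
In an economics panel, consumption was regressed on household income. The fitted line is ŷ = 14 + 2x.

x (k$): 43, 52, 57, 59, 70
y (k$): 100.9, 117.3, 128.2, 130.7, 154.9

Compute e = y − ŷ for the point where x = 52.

ŷ = 14 + 2·52 = 118
e = 117.3 − 118 = -0.7

e = -0.7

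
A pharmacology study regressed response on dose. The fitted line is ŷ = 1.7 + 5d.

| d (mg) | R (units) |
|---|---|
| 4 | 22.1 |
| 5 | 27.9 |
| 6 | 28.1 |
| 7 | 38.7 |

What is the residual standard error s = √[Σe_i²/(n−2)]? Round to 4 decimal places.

s = 3.0463

d=4: ŷ = 1.7 + 5·4 = 21.7; e = 22.1 − 21.7 = 0.4
d=5: ŷ = 1.7 + 5·5 = 26.7; e = 27.9 − 26.7 = 1.2
d=6: ŷ = 1.7 + 5·6 = 31.7; e = 28.1 − 31.7 = -3.6
d=7: ŷ = 1.7 + 5·7 = 36.7; e = 38.7 − 36.7 = 2
SSE = 0.16 + 1.44 + 12.96 + 4 = 18.56
s = √(18.56/2) = √9.28 ≈ 3.0463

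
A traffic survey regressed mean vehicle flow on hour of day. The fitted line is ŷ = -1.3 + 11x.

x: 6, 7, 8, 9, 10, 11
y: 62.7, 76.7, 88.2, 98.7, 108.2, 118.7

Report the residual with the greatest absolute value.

x=6: ŷ = -1.3 + 11·6 = 64.7; e = 62.7 − 64.7 = -2
x=7: ŷ = -1.3 + 11·7 = 75.7; e = 76.7 − 75.7 = 1
x=8: ŷ = -1.3 + 11·8 = 86.7; e = 88.2 − 86.7 = 1.5
x=9: ŷ = -1.3 + 11·9 = 97.7; e = 98.7 − 97.7 = 1
x=10: ŷ = -1.3 + 11·10 = 108.7; e = 108.2 − 108.7 = -0.5
x=11: ŷ = -1.3 + 11·11 = 119.7; e = 118.7 − 119.7 = -1
Largest |e| is 2 at x = 6, residual -2.

e = -2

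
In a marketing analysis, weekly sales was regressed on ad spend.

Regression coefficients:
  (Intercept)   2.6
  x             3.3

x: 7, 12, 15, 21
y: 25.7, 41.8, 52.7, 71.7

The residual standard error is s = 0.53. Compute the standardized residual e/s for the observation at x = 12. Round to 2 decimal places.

-0.75

ŷ = 2.6 + 3.3·12 = 42.2
e = 41.8 − 42.2 = -0.4
e/s = -0.4 / 0.53 = -0.75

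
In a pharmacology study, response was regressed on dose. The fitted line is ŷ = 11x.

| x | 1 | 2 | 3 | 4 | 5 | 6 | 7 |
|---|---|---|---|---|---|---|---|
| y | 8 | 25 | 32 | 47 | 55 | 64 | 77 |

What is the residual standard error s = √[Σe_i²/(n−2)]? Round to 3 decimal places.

x=1: ŷ = 11·1 = 11; e = 8 − 11 = -3
x=2: ŷ = 11·2 = 22; e = 25 − 22 = 3
x=3: ŷ = 11·3 = 33; e = 32 − 33 = -1
x=4: ŷ = 11·4 = 44; e = 47 − 44 = 3
x=5: ŷ = 11·5 = 55; e = 55 − 55 = 0
x=6: ŷ = 11·6 = 66; e = 64 − 66 = -2
x=7: ŷ = 11·7 = 77; e = 77 − 77 = 0
SSE = 9 + 9 + 1 + 9 + 0 + 4 + 0 = 32
s = √(32/5) = √6.4 ≈ 2.530

s = 2.530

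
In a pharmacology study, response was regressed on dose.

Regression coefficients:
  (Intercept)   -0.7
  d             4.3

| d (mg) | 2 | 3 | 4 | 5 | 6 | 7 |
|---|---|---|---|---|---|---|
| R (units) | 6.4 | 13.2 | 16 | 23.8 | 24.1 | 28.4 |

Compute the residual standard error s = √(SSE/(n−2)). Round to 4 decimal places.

d=2: R̂ = -0.7 + 4.3·2 = 7.9; e = 6.4 − 7.9 = -1.5
d=3: R̂ = -0.7 + 4.3·3 = 12.2; e = 13.2 − 12.2 = 1
d=4: R̂ = -0.7 + 4.3·4 = 16.5; e = 16 − 16.5 = -0.5
d=5: R̂ = -0.7 + 4.3·5 = 20.8; e = 23.8 − 20.8 = 3
d=6: R̂ = -0.7 + 4.3·6 = 25.1; e = 24.1 − 25.1 = -1
d=7: R̂ = -0.7 + 4.3·7 = 29.4; e = 28.4 − 29.4 = -1
SSE = 2.25 + 1 + 0.25 + 9 + 1 + 1 = 14.5
s = √(14.5/4) = √3.625 ≈ 1.9039

s = 1.9039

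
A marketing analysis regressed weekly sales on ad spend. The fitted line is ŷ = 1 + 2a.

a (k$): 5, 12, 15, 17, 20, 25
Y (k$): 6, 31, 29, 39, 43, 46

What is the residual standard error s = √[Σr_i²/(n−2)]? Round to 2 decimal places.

a=5: ŷ = 1 + 2·5 = 11; r = 6 − 11 = -5
a=12: ŷ = 1 + 2·12 = 25; r = 31 − 25 = 6
a=15: ŷ = 1 + 2·15 = 31; r = 29 − 31 = -2
a=17: ŷ = 1 + 2·17 = 35; r = 39 − 35 = 4
a=20: ŷ = 1 + 2·20 = 41; r = 43 − 41 = 2
a=25: ŷ = 1 + 2·25 = 51; r = 46 − 51 = -5
SSE = 25 + 36 + 4 + 16 + 4 + 25 = 110
s = √(110/4) = √27.5 ≈ 5.24

s = 5.24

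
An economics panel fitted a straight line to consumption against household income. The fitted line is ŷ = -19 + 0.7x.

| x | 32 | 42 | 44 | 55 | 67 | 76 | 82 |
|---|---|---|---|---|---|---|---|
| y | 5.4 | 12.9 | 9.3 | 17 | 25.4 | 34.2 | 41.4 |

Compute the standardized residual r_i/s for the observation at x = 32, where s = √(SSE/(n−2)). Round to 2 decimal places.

0.73

x=32: ŷ = -19 + 0.7·32 = 3.4; r = 5.4 − 3.4 = 2
x=42: ŷ = -19 + 0.7·42 = 10.4; r = 12.9 − 10.4 = 2.5
x=44: ŷ = -19 + 0.7·44 = 11.8; r = 9.3 − 11.8 = -2.5
x=55: ŷ = -19 + 0.7·55 = 19.5; r = 17 − 19.5 = -2.5
x=67: ŷ = -19 + 0.7·67 = 27.9; r = 25.4 − 27.9 = -2.5
x=76: ŷ = -19 + 0.7·76 = 34.2; r = 34.2 − 34.2 = 0
x=82: ŷ = -19 + 0.7·82 = 38.4; r = 41.4 − 38.4 = 3
SSE = 4 + 6.25 + 6.25 + 6.25 + 6.25 + 0 + 9 = 38
s = √(38/5) = 2.75681
r/s = 2 / 2.75681 = 0.73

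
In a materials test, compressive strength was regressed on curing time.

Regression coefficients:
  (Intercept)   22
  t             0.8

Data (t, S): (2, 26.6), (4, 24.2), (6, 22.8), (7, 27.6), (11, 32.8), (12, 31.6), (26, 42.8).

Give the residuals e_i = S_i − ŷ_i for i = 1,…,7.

3, -1, -4, 0, 2, 0, 0

t=2: ŷ = 22 + 0.8·2 = 23.6; e = 26.6 − 23.6 = 3
t=4: ŷ = 22 + 0.8·4 = 25.2; e = 24.2 − 25.2 = -1
t=6: ŷ = 22 + 0.8·6 = 26.8; e = 22.8 − 26.8 = -4
t=7: ŷ = 22 + 0.8·7 = 27.6; e = 27.6 − 27.6 = 0
t=11: ŷ = 22 + 0.8·11 = 30.8; e = 32.8 − 30.8 = 2
t=12: ŷ = 22 + 0.8·12 = 31.6; e = 31.6 − 31.6 = 0
t=26: ŷ = 22 + 0.8·26 = 42.8; e = 42.8 − 42.8 = 0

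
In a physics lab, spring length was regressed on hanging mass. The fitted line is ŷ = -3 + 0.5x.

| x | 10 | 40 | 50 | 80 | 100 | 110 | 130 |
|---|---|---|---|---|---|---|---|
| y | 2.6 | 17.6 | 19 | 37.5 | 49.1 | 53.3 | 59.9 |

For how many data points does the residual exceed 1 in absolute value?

x=10: ŷ = -3 + 0.5·10 = 2; r = 2.6 − 2 = 0.6
x=40: ŷ = -3 + 0.5·40 = 17; r = 17.6 − 17 = 0.6
x=50: ŷ = -3 + 0.5·50 = 22; r = 19 − 22 = -3
x=80: ŷ = -3 + 0.5·80 = 37; r = 37.5 − 37 = 0.5
x=100: ŷ = -3 + 0.5·100 = 47; r = 49.1 − 47 = 2.1
x=110: ŷ = -3 + 0.5·110 = 52; r = 53.3 − 52 = 1.3
x=130: ŷ = -3 + 0.5·130 = 62; r = 59.9 − 62 = -2.1
|r| > 1: x=50 (|r|=3), x=100 (|r|=2.1), x=110 (|r|=1.3), x=130 (|r|=2.1) → 4

4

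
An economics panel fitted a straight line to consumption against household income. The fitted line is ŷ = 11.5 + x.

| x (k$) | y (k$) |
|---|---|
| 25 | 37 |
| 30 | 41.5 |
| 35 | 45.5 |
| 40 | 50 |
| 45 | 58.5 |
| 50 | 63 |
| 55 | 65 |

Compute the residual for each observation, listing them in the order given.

0.5, 0, -1, -1.5, 2, 1.5, -1.5

x=25: ŷ = 11.5 + 25 = 36.5; e = 37 − 36.5 = 0.5
x=30: ŷ = 11.5 + 30 = 41.5; e = 41.5 − 41.5 = 0
x=35: ŷ = 11.5 + 35 = 46.5; e = 45.5 − 46.5 = -1
x=40: ŷ = 11.5 + 40 = 51.5; e = 50 − 51.5 = -1.5
x=45: ŷ = 11.5 + 45 = 56.5; e = 58.5 − 56.5 = 2
x=50: ŷ = 11.5 + 50 = 61.5; e = 63 − 61.5 = 1.5
x=55: ŷ = 11.5 + 55 = 66.5; e = 65 − 66.5 = -1.5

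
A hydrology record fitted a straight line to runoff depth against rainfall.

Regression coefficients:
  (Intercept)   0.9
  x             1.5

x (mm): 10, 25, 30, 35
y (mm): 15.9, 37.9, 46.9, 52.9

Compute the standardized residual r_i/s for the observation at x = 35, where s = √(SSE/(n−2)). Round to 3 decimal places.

x=10: ŷ = 0.9 + 1.5·10 = 15.9; r = 15.9 − 15.9 = 0
x=25: ŷ = 0.9 + 1.5·25 = 38.4; r = 37.9 − 38.4 = -0.5
x=30: ŷ = 0.9 + 1.5·30 = 45.9; r = 46.9 − 45.9 = 1
x=35: ŷ = 0.9 + 1.5·35 = 53.4; r = 52.9 − 53.4 = -0.5
SSE = 0 + 0.25 + 1 + 0.25 = 1.5
s = √(1.5/2) = 0.866025
r/s = -0.5 / 0.866025 = -0.577

-0.577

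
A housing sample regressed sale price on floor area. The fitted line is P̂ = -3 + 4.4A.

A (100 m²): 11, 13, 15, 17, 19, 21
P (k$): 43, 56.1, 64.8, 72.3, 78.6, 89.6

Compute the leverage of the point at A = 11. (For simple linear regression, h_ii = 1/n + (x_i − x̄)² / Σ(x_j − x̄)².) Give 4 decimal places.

h = 0.5238

Ā = (11 + 13 + 15 + 17 + 19 + 21)/6 = 16
Σ(A − Ā)² = 25 + 9 + 1 + 1 + 9 + 25 = 70
h = 1/6 + (-5)²/70 = 0.166667 + 0.357143 = 0.5238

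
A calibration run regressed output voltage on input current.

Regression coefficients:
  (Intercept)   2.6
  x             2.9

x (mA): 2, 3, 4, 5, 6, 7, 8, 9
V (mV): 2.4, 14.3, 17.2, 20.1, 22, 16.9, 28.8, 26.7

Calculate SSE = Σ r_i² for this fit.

SSE = 116

x=2: ŷ = 2.6 + 2.9·2 = 8.4; r = 2.4 − 8.4 = -6
x=3: ŷ = 2.6 + 2.9·3 = 11.3; r = 14.3 − 11.3 = 3
x=4: ŷ = 2.6 + 2.9·4 = 14.2; r = 17.2 − 14.2 = 3
x=5: ŷ = 2.6 + 2.9·5 = 17.1; r = 20.1 − 17.1 = 3
x=6: ŷ = 2.6 + 2.9·6 = 20; r = 22 − 20 = 2
x=7: ŷ = 2.6 + 2.9·7 = 22.9; r = 16.9 − 22.9 = -6
x=8: ŷ = 2.6 + 2.9·8 = 25.8; r = 28.8 − 25.8 = 3
x=9: ŷ = 2.6 + 2.9·9 = 28.7; r = 26.7 − 28.7 = -2
SSE = 36 + 9 + 9 + 9 + 4 + 36 + 9 + 4 = 116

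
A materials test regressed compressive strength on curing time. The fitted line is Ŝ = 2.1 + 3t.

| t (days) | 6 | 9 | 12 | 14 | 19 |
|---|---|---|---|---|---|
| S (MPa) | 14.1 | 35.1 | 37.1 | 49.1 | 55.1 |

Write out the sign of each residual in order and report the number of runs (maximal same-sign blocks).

t=6: Ŝ = 2.1 + 3·6 = 20.1; e = 14.1 − 20.1 = -6
t=9: Ŝ = 2.1 + 3·9 = 29.1; e = 35.1 − 29.1 = 6
t=12: Ŝ = 2.1 + 3·12 = 38.1; e = 37.1 − 38.1 = -1
t=14: Ŝ = 2.1 + 3·14 = 44.1; e = 49.1 − 44.1 = 5
t=19: Ŝ = 2.1 + 3·19 = 59.1; e = 55.1 − 59.1 = -4
Signs: − + − + −
Runs: −×1, +×1, −×1, +×1, −×1 → 5

5 runs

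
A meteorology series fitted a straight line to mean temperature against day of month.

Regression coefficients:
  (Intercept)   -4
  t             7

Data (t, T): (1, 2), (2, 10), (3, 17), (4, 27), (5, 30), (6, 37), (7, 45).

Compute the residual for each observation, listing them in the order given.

-1, 0, 0, 3, -1, -1, 0

t=1: T̂ = -4 + 7·1 = 3; r = 2 − 3 = -1
t=2: T̂ = -4 + 7·2 = 10; r = 10 − 10 = 0
t=3: T̂ = -4 + 7·3 = 17; r = 17 − 17 = 0
t=4: T̂ = -4 + 7·4 = 24; r = 27 − 24 = 3
t=5: T̂ = -4 + 7·5 = 31; r = 30 − 31 = -1
t=6: T̂ = -4 + 7·6 = 38; r = 37 − 38 = -1
t=7: T̂ = -4 + 7·7 = 45; r = 45 − 45 = 0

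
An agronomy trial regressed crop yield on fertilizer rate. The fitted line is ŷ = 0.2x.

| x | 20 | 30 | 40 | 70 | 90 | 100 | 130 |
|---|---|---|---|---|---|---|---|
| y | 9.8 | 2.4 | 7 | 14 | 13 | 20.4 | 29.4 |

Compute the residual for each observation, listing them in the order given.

x=20: ŷ = 0.2·20 = 4; e = 9.8 − 4 = 5.8
x=30: ŷ = 0.2·30 = 6; e = 2.4 − 6 = -3.6
x=40: ŷ = 0.2·40 = 8; e = 7 − 8 = -1
x=70: ŷ = 0.2·70 = 14; e = 14 − 14 = 0
x=90: ŷ = 0.2·90 = 18; e = 13 − 18 = -5
x=100: ŷ = 0.2·100 = 20; e = 20.4 − 20 = 0.4
x=130: ŷ = 0.2·130 = 26; e = 29.4 − 26 = 3.4

5.8, -3.6, -1, 0, -5, 0.4, 3.4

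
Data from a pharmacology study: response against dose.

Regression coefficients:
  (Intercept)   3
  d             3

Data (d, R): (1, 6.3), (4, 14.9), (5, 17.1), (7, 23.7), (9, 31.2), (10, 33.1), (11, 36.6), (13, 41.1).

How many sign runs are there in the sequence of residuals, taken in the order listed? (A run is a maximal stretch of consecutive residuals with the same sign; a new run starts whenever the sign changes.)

d=1: R̂ = 3 + 3·1 = 6; e = 6.3 − 6 = 0.3
d=4: R̂ = 3 + 3·4 = 15; e = 14.9 − 15 = -0.1
d=5: R̂ = 3 + 3·5 = 18; e = 17.1 − 18 = -0.9
d=7: R̂ = 3 + 3·7 = 24; e = 23.7 − 24 = -0.3
d=9: R̂ = 3 + 3·9 = 30; e = 31.2 − 30 = 1.2
d=10: R̂ = 3 + 3·10 = 33; e = 33.1 − 33 = 0.1
d=11: R̂ = 3 + 3·11 = 36; e = 36.6 − 36 = 0.6
d=13: R̂ = 3 + 3·13 = 42; e = 41.1 − 42 = -0.9
Signs: + − − − + + + −
Runs: +×1, −×3, +×3, −×1 → 4

4 runs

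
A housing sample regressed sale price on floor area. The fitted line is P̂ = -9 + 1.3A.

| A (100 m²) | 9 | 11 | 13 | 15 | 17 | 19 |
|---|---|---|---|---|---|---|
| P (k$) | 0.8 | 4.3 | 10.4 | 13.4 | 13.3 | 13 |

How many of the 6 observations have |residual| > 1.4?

A=9: P̂ = -9 + 1.3·9 = 2.7; e = 0.8 − 2.7 = -1.9
A=11: P̂ = -9 + 1.3·11 = 5.3; e = 4.3 − 5.3 = -1
A=13: P̂ = -9 + 1.3·13 = 7.9; e = 10.4 − 7.9 = 2.5
A=15: P̂ = -9 + 1.3·15 = 10.5; e = 13.4 − 10.5 = 2.9
A=17: P̂ = -9 + 1.3·17 = 13.1; e = 13.3 − 13.1 = 0.2
A=19: P̂ = -9 + 1.3·19 = 15.7; e = 13 − 15.7 = -2.7
|e| > 1.4: A=9 (|e|=1.9), A=13 (|e|=2.5), A=15 (|e|=2.9), A=19 (|e|=2.7) → 4

4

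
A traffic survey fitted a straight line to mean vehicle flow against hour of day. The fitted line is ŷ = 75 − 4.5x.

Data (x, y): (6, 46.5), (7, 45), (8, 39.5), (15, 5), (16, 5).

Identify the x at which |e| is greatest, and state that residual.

x = 15, e = -2.5

x=6: ŷ = 75 − 4.5·6 = 48; e = 46.5 − 48 = -1.5
x=7: ŷ = 75 − 4.5·7 = 43.5; e = 45 − 43.5 = 1.5
x=8: ŷ = 75 − 4.5·8 = 39; e = 39.5 − 39 = 0.5
x=15: ŷ = 75 − 4.5·15 = 7.5; e = 5 − 7.5 = -2.5
x=16: ŷ = 75 − 4.5·16 = 3; e = 5 − 3 = 2
Largest |e| is 2.5 at x = 15, residual -2.5.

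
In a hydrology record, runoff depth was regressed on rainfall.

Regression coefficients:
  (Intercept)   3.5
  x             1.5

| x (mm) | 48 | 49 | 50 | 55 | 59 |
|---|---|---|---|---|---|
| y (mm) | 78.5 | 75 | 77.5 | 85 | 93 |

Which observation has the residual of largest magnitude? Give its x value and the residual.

x=48: ŷ = 3.5 + 1.5·48 = 75.5; e = 78.5 − 75.5 = 3
x=49: ŷ = 3.5 + 1.5·49 = 77; e = 75 − 77 = -2
x=50: ŷ = 3.5 + 1.5·50 = 78.5; e = 77.5 − 78.5 = -1
x=55: ŷ = 3.5 + 1.5·55 = 86; e = 85 − 86 = -1
x=59: ŷ = 3.5 + 1.5·59 = 92; e = 93 − 92 = 1
Largest |e| is 3 at x = 48, residual 3.

x = 48, e = 3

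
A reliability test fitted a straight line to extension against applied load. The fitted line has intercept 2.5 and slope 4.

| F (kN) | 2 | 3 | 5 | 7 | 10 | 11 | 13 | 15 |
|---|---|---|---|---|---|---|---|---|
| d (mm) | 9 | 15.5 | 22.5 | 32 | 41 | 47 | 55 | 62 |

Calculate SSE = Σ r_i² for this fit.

F=2: d̂ = 2.5 + 4·2 = 10.5; r = 9 − 10.5 = -1.5
F=3: d̂ = 2.5 + 4·3 = 14.5; r = 15.5 − 14.5 = 1
F=5: d̂ = 2.5 + 4·5 = 22.5; r = 22.5 − 22.5 = 0
F=7: d̂ = 2.5 + 4·7 = 30.5; r = 32 − 30.5 = 1.5
F=10: d̂ = 2.5 + 4·10 = 42.5; r = 41 − 42.5 = -1.5
F=11: d̂ = 2.5 + 4·11 = 46.5; r = 47 − 46.5 = 0.5
F=13: d̂ = 2.5 + 4·13 = 54.5; r = 55 − 54.5 = 0.5
F=15: d̂ = 2.5 + 4·15 = 62.5; r = 62 − 62.5 = -0.5
SSE = 2.25 + 1 + 0 + 2.25 + 2.25 + 0.25 + 0.25 + 0.25 = 8.5

SSE = 8.5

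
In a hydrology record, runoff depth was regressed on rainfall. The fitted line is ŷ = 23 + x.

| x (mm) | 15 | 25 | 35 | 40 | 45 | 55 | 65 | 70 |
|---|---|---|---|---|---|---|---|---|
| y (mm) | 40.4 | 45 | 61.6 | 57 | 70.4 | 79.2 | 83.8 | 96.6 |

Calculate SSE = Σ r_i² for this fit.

SSE = 101.52

x=15: ŷ = 23 + 15 = 38; r = 40.4 − 38 = 2.4
x=25: ŷ = 23 + 25 = 48; r = 45 − 48 = -3
x=35: ŷ = 23 + 35 = 58; r = 61.6 − 58 = 3.6
x=40: ŷ = 23 + 40 = 63; r = 57 − 63 = -6
x=45: ŷ = 23 + 45 = 68; r = 70.4 − 68 = 2.4
x=55: ŷ = 23 + 55 = 78; r = 79.2 − 78 = 1.2
x=65: ŷ = 23 + 65 = 88; r = 83.8 − 88 = -4.2
x=70: ŷ = 23 + 70 = 93; r = 96.6 − 93 = 3.6
SSE = 5.76 + 9 + 12.96 + 36 + 5.76 + 1.44 + 17.64 + 12.96 = 101.52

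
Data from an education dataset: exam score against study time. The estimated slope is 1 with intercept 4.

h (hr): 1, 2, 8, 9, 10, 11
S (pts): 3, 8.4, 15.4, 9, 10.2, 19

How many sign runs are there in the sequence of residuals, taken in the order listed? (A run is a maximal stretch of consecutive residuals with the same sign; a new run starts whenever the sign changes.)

4 runs

h=1: Ŝ = 4 + 1 = 5; r = 3 − 5 = -2
h=2: Ŝ = 4 + 2 = 6; r = 8.4 − 6 = 2.4
h=8: Ŝ = 4 + 8 = 12; r = 15.4 − 12 = 3.4
h=9: Ŝ = 4 + 9 = 13; r = 9 − 13 = -4
h=10: Ŝ = 4 + 10 = 14; r = 10.2 − 14 = -3.8
h=11: Ŝ = 4 + 11 = 15; r = 19 − 15 = 4
Signs: − + + − − +
Runs: −×1, +×2, −×2, +×1 → 4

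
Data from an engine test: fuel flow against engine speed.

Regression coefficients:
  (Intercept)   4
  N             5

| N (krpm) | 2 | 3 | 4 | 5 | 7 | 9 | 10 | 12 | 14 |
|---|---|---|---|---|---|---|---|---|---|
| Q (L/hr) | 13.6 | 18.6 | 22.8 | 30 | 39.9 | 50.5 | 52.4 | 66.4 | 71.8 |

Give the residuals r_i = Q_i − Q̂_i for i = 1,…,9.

-0.4, -0.4, -1.2, 1, 0.9, 1.5, -1.6, 2.4, -2.2

N=2: Q̂ = 4 + 5·2 = 14; r = 13.6 − 14 = -0.4
N=3: Q̂ = 4 + 5·3 = 19; r = 18.6 − 19 = -0.4
N=4: Q̂ = 4 + 5·4 = 24; r = 22.8 − 24 = -1.2
N=5: Q̂ = 4 + 5·5 = 29; r = 30 − 29 = 1
N=7: Q̂ = 4 + 5·7 = 39; r = 39.9 − 39 = 0.9
N=9: Q̂ = 4 + 5·9 = 49; r = 50.5 − 49 = 1.5
N=10: Q̂ = 4 + 5·10 = 54; r = 52.4 − 54 = -1.6
N=12: Q̂ = 4 + 5·12 = 64; r = 66.4 − 64 = 2.4
N=14: Q̂ = 4 + 5·14 = 74; r = 71.8 − 74 = -2.2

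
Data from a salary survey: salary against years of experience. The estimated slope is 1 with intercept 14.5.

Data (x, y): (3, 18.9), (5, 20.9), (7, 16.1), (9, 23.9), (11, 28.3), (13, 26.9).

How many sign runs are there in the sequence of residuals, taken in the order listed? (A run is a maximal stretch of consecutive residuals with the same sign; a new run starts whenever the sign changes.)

4 runs

x=3: ŷ = 14.5 + 3 = 17.5; e = 18.9 − 17.5 = 1.4
x=5: ŷ = 14.5 + 5 = 19.5; e = 20.9 − 19.5 = 1.4
x=7: ŷ = 14.5 + 7 = 21.5; e = 16.1 − 21.5 = -5.4
x=9: ŷ = 14.5 + 9 = 23.5; e = 23.9 − 23.5 = 0.4
x=11: ŷ = 14.5 + 11 = 25.5; e = 28.3 − 25.5 = 2.8
x=13: ŷ = 14.5 + 13 = 27.5; e = 26.9 − 27.5 = -0.6
Signs: + + − + + −
Runs: +×2, −×1, +×2, −×1 → 4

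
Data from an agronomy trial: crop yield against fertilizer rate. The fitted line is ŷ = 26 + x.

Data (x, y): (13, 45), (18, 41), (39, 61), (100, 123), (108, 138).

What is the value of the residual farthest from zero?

x=13: ŷ = 26 + 13 = 39; r = 45 − 39 = 6
x=18: ŷ = 26 + 18 = 44; r = 41 − 44 = -3
x=39: ŷ = 26 + 39 = 65; r = 61 − 65 = -4
x=100: ŷ = 26 + 100 = 126; r = 123 − 126 = -3
x=108: ŷ = 26 + 108 = 134; r = 138 − 134 = 4
Largest |r| is 6 at x = 13, residual 6.

r = 6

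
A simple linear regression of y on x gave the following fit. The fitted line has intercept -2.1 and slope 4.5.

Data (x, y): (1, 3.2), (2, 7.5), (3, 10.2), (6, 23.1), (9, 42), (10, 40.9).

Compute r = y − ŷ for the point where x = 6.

r = -1.8

ŷ = -2.1 + 4.5·6 = 24.9
r = 23.1 − 24.9 = -1.8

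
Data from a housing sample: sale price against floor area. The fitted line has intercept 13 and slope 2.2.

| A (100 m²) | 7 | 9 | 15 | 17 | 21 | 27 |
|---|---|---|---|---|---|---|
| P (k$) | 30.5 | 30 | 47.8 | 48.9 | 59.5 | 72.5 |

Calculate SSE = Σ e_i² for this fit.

SSE = 17.84

A=7: P̂ = 13 + 2.2·7 = 28.4; e = 30.5 − 28.4 = 2.1
A=9: P̂ = 13 + 2.2·9 = 32.8; e = 30 − 32.8 = -2.8
A=15: P̂ = 13 + 2.2·15 = 46; e = 47.8 − 46 = 1.8
A=17: P̂ = 13 + 2.2·17 = 50.4; e = 48.9 − 50.4 = -1.5
A=21: P̂ = 13 + 2.2·21 = 59.2; e = 59.5 − 59.2 = 0.3
A=27: P̂ = 13 + 2.2·27 = 72.4; e = 72.5 − 72.4 = 0.1
SSE = 4.41 + 7.84 + 3.24 + 2.25 + 0.09 + 0.01 = 17.84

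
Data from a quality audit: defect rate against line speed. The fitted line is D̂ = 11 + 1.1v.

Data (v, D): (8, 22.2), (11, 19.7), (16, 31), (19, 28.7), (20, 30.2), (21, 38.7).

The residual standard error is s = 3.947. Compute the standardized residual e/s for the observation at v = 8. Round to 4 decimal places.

D̂ = 11 + 1.1·8 = 19.8
e = 22.2 − 19.8 = 2.4
e/s = 2.4 / 3.947 = 0.6081

0.6081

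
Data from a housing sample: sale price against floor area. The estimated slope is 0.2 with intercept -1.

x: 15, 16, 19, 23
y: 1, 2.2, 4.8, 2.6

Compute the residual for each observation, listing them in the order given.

-1, 0, 2, -1

x=15: ŷ = -1 + 0.2·15 = 2; r = 1 − 2 = -1
x=16: ŷ = -1 + 0.2·16 = 2.2; r = 2.2 − 2.2 = 0
x=19: ŷ = -1 + 0.2·19 = 2.8; r = 4.8 − 2.8 = 2
x=23: ŷ = -1 + 0.2·23 = 3.6; r = 2.6 − 3.6 = -1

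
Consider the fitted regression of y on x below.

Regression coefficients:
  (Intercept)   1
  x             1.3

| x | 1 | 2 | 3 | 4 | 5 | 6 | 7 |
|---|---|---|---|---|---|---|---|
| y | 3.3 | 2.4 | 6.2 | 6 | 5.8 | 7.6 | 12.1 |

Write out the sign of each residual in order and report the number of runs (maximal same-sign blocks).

x=1: ŷ = 1 + 1.3·1 = 2.3; r = 3.3 − 2.3 = 1
x=2: ŷ = 1 + 1.3·2 = 3.6; r = 2.4 − 3.6 = -1.2
x=3: ŷ = 1 + 1.3·3 = 4.9; r = 6.2 − 4.9 = 1.3
x=4: ŷ = 1 + 1.3·4 = 6.2; r = 6 − 6.2 = -0.2
x=5: ŷ = 1 + 1.3·5 = 7.5; r = 5.8 − 7.5 = -1.7
x=6: ŷ = 1 + 1.3·6 = 8.8; r = 7.6 − 8.8 = -1.2
x=7: ŷ = 1 + 1.3·7 = 10.1; r = 12.1 − 10.1 = 2
Signs: + − + − − − +
Runs: +×1, −×1, +×1, −×3, +×1 → 5

5 runs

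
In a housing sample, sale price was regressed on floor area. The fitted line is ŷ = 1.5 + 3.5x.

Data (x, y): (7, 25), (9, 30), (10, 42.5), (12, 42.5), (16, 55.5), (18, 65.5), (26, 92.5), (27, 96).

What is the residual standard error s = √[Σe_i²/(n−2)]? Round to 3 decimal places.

x=7: ŷ = 1.5 + 3.5·7 = 26; e = 25 − 26 = -1
x=9: ŷ = 1.5 + 3.5·9 = 33; e = 30 − 33 = -3
x=10: ŷ = 1.5 + 3.5·10 = 36.5; e = 42.5 − 36.5 = 6
x=12: ŷ = 1.5 + 3.5·12 = 43.5; e = 42.5 − 43.5 = -1
x=16: ŷ = 1.5 + 3.5·16 = 57.5; e = 55.5 − 57.5 = -2
x=18: ŷ = 1.5 + 3.5·18 = 64.5; e = 65.5 − 64.5 = 1
x=26: ŷ = 1.5 + 3.5·26 = 92.5; e = 92.5 − 92.5 = 0
x=27: ŷ = 1.5 + 3.5·27 = 96; e = 96 − 96 = 0
SSE = 1 + 9 + 36 + 1 + 4 + 1 + 0 + 0 = 52
s = √(52/6) = √8.66667 ≈ 2.944

s = 2.944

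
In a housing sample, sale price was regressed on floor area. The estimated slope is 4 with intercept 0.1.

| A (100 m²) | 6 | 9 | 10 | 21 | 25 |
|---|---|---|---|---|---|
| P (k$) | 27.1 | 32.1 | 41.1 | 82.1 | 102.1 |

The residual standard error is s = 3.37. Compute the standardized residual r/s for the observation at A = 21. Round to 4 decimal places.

P̂ = 0.1 + 4·21 = 84.1
r = 82.1 − 84.1 = -2
r/s = -2 / 3.37 = -0.5935

-0.5935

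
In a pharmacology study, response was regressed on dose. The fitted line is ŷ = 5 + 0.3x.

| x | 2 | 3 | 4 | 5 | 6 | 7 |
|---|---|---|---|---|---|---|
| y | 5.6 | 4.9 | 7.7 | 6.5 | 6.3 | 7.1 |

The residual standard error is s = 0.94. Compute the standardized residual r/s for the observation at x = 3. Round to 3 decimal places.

-1.064

ŷ = 5 + 0.3·3 = 5.9
r = 4.9 − 5.9 = -1
r/s = -1 / 0.94 = -1.064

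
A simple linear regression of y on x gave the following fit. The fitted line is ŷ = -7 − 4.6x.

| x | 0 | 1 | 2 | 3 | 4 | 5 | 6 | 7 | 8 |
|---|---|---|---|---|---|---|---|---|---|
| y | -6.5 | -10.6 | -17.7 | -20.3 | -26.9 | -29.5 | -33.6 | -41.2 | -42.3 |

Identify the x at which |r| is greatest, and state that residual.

x=0: ŷ = -7 − 4.6·0 = -7; r = -6.5 − (-7) = 0.5
x=1: ŷ = -7 − 4.6·1 = -11.6; r = -10.6 − (-11.6) = 1
x=2: ŷ = -7 − 4.6·2 = -16.2; r = -17.7 − (-16.2) = -1.5
x=3: ŷ = -7 − 4.6·3 = -20.8; r = -20.3 − (-20.8) = 0.5
x=4: ŷ = -7 − 4.6·4 = -25.4; r = -26.9 − (-25.4) = -1.5
x=5: ŷ = -7 − 4.6·5 = -30; r = -29.5 − (-30) = 0.5
x=6: ŷ = -7 − 4.6·6 = -34.6; r = -33.6 − (-34.6) = 1
x=7: ŷ = -7 − 4.6·7 = -39.2; r = -41.2 − (-39.2) = -2
x=8: ŷ = -7 − 4.6·8 = -43.8; r = -42.3 − (-43.8) = 1.5
Largest |r| is 2 at x = 7, residual -2.

x = 7, r = -2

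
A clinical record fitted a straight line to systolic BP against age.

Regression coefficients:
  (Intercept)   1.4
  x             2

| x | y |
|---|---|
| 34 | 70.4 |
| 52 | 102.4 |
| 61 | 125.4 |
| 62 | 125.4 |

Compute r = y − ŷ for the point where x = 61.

ŷ = 1.4 + 2·61 = 123.4
r = 125.4 − 123.4 = 2

r = 2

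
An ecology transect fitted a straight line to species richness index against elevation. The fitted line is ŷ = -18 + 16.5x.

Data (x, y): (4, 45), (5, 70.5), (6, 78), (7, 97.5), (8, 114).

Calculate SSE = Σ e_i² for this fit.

x=4: ŷ = -18 + 16.5·4 = 48; e = 45 − 48 = -3
x=5: ŷ = -18 + 16.5·5 = 64.5; e = 70.5 − 64.5 = 6
x=6: ŷ = -18 + 16.5·6 = 81; e = 78 − 81 = -3
x=7: ŷ = -18 + 16.5·7 = 97.5; e = 97.5 − 97.5 = 0
x=8: ŷ = -18 + 16.5·8 = 114; e = 114 − 114 = 0
SSE = 9 + 36 + 9 + 0 + 0 = 54

SSE = 54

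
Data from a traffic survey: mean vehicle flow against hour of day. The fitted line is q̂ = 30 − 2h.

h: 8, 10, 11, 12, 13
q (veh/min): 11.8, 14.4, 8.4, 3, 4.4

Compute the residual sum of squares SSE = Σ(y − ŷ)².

h=8: q̂ = 30 − 2·8 = 14; r = 11.8 − 14 = -2.2
h=10: q̂ = 30 − 2·10 = 10; r = 14.4 − 10 = 4.4
h=11: q̂ = 30 − 2·11 = 8; r = 8.4 − 8 = 0.4
h=12: q̂ = 30 − 2·12 = 6; r = 3 − 6 = -3
h=13: q̂ = 30 − 2·13 = 4; r = 4.4 − 4 = 0.4
SSE = 4.84 + 19.36 + 0.16 + 9 + 0.16 = 33.52

SSE = 33.52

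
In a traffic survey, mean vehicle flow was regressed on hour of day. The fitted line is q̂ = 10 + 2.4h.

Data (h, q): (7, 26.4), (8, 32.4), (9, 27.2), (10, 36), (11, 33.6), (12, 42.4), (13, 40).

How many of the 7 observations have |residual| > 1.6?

5

h=7: q̂ = 10 + 2.4·7 = 26.8; r = 26.4 − 26.8 = -0.4
h=8: q̂ = 10 + 2.4·8 = 29.2; r = 32.4 − 29.2 = 3.2
h=9: q̂ = 10 + 2.4·9 = 31.6; r = 27.2 − 31.6 = -4.4
h=10: q̂ = 10 + 2.4·10 = 34; r = 36 − 34 = 2
h=11: q̂ = 10 + 2.4·11 = 36.4; r = 33.6 − 36.4 = -2.8
h=12: q̂ = 10 + 2.4·12 = 38.8; r = 42.4 − 38.8 = 3.6
h=13: q̂ = 10 + 2.4·13 = 41.2; r = 40 − 41.2 = -1.2
|r| > 1.6: h=8 (|r|=3.2), h=9 (|r|=4.4), h=10 (|r|=2), h=11 (|r|=2.8), h=12 (|r|=3.6) → 5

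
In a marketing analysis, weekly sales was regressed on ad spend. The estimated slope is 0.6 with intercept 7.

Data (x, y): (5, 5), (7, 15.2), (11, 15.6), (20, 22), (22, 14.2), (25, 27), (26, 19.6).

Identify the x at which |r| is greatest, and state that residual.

x = 22, r = -6

x=5: ŷ = 7 + 0.6·5 = 10; r = 5 − 10 = -5
x=7: ŷ = 7 + 0.6·7 = 11.2; r = 15.2 − 11.2 = 4
x=11: ŷ = 7 + 0.6·11 = 13.6; r = 15.6 − 13.6 = 2
x=20: ŷ = 7 + 0.6·20 = 19; r = 22 − 19 = 3
x=22: ŷ = 7 + 0.6·22 = 20.2; r = 14.2 − 20.2 = -6
x=25: ŷ = 7 + 0.6·25 = 22; r = 27 − 22 = 5
x=26: ŷ = 7 + 0.6·26 = 22.6; r = 19.6 − 22.6 = -3
Largest |r| is 6 at x = 22, residual -6.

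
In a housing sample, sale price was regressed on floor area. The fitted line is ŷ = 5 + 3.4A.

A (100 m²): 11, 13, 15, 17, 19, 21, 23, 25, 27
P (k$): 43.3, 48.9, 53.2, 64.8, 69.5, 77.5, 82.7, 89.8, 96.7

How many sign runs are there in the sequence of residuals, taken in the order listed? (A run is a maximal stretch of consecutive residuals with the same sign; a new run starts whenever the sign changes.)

A=11: ŷ = 5 + 3.4·11 = 42.4; e = 43.3 − 42.4 = 0.9
A=13: ŷ = 5 + 3.4·13 = 49.2; e = 48.9 − 49.2 = -0.3
A=15: ŷ = 5 + 3.4·15 = 56; e = 53.2 − 56 = -2.8
A=17: ŷ = 5 + 3.4·17 = 62.8; e = 64.8 − 62.8 = 2
A=19: ŷ = 5 + 3.4·19 = 69.6; e = 69.5 − 69.6 = -0.1
A=21: ŷ = 5 + 3.4·21 = 76.4; e = 77.5 − 76.4 = 1.1
A=23: ŷ = 5 + 3.4·23 = 83.2; e = 82.7 − 83.2 = -0.5
A=25: ŷ = 5 + 3.4·25 = 90; e = 89.8 − 90 = -0.2
A=27: ŷ = 5 + 3.4·27 = 96.8; e = 96.7 − 96.8 = -0.1
Signs: + − − + − + − − −
Runs: +×1, −×2, +×1, −×1, +×1, −×3 → 6

6 runs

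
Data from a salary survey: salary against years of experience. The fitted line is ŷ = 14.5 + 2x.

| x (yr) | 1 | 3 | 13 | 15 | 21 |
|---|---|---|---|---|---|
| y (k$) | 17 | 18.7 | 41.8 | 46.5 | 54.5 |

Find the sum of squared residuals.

SSE = 13.18

x=1: ŷ = 14.5 + 2·1 = 16.5; r = 17 − 16.5 = 0.5
x=3: ŷ = 14.5 + 2·3 = 20.5; r = 18.7 − 20.5 = -1.8
x=13: ŷ = 14.5 + 2·13 = 40.5; r = 41.8 − 40.5 = 1.3
x=15: ŷ = 14.5 + 2·15 = 44.5; r = 46.5 − 44.5 = 2
x=21: ŷ = 14.5 + 2·21 = 56.5; r = 54.5 − 56.5 = -2
SSE = 0.25 + 3.24 + 1.69 + 4 + 4 = 13.18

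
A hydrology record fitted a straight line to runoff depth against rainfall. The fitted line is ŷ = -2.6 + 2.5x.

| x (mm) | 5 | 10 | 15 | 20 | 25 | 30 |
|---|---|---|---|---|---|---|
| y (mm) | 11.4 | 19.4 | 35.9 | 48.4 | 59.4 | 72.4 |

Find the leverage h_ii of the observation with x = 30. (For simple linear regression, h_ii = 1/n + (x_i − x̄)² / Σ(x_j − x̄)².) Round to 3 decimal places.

h = 0.524

x̄ = (5 + 10 + 15 + 20 + 25 + 30)/6 = 17.5
Σ(x − x̄)² = 156.25 + 56.25 + 6.25 + 6.25 + 56.25 + 156.25 = 437.5
h = 1/6 + (12.5)²/437.5 = 0.166667 + 0.357143 = 0.524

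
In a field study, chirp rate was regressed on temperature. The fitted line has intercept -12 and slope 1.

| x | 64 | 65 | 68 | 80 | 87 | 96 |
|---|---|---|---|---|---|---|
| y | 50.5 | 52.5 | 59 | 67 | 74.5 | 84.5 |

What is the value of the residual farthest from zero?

e = 3

x=64: ŷ = -12 + 64 = 52; e = 50.5 − 52 = -1.5
x=65: ŷ = -12 + 65 = 53; e = 52.5 − 53 = -0.5
x=68: ŷ = -12 + 68 = 56; e = 59 − 56 = 3
x=80: ŷ = -12 + 80 = 68; e = 67 − 68 = -1
x=87: ŷ = -12 + 87 = 75; e = 74.5 − 75 = -0.5
x=96: ŷ = -12 + 96 = 84; e = 84.5 − 84 = 0.5
Largest |e| is 3 at x = 68, residual 3.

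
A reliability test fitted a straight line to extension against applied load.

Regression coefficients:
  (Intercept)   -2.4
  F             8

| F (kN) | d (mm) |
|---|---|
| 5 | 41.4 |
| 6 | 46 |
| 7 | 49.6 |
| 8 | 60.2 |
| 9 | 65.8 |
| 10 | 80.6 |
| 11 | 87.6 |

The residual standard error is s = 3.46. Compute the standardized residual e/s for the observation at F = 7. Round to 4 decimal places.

ŷ = -2.4 + 8·7 = 53.6
e = 49.6 − 53.6 = -4
e/s = -4 / 3.46 = -1.1561

-1.1561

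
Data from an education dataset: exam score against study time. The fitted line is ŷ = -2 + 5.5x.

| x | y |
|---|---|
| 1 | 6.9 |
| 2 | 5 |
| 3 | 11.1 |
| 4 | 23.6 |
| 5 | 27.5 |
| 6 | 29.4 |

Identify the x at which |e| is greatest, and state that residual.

x=1: ŷ = -2 + 5.5·1 = 3.5; e = 6.9 − 3.5 = 3.4
x=2: ŷ = -2 + 5.5·2 = 9; e = 5 − 9 = -4
x=3: ŷ = -2 + 5.5·3 = 14.5; e = 11.1 − 14.5 = -3.4
x=4: ŷ = -2 + 5.5·4 = 20; e = 23.6 − 20 = 3.6
x=5: ŷ = -2 + 5.5·5 = 25.5; e = 27.5 − 25.5 = 2
x=6: ŷ = -2 + 5.5·6 = 31; e = 29.4 − 31 = -1.6
Largest |e| is 4 at x = 2, residual -4.

x = 2, e = -4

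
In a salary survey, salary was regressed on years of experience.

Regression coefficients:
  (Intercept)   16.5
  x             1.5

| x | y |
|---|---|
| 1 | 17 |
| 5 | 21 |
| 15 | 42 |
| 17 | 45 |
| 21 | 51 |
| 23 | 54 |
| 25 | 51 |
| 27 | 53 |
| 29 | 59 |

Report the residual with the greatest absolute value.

e = -4

x=1: ŷ = 16.5 + 1.5·1 = 18; e = 17 − 18 = -1
x=5: ŷ = 16.5 + 1.5·5 = 24; e = 21 − 24 = -3
x=15: ŷ = 16.5 + 1.5·15 = 39; e = 42 − 39 = 3
x=17: ŷ = 16.5 + 1.5·17 = 42; e = 45 − 42 = 3
x=21: ŷ = 16.5 + 1.5·21 = 48; e = 51 − 48 = 3
x=23: ŷ = 16.5 + 1.5·23 = 51; e = 54 − 51 = 3
x=25: ŷ = 16.5 + 1.5·25 = 54; e = 51 − 54 = -3
x=27: ŷ = 16.5 + 1.5·27 = 57; e = 53 − 57 = -4
x=29: ŷ = 16.5 + 1.5·29 = 60; e = 59 − 60 = -1
Largest |e| is 4 at x = 27, residual -4.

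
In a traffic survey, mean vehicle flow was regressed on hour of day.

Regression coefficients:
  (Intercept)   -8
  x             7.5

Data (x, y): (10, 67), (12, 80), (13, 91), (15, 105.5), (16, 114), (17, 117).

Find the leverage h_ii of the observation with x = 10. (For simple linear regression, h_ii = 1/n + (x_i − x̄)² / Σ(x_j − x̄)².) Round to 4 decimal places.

h = 0.5885

x̄ = (10 + 12 + 13 + 15 + 16 + 17)/6 = 13.8333
Σ(x − x̄)² = 14.6944 + 3.36111 + 0.694444 + 1.36111 + 4.69444 + 10.0278 = 34.8333
h = 1/6 + (-3.83333)²/34.8333 = 0.166667 + 0.42185 = 0.5885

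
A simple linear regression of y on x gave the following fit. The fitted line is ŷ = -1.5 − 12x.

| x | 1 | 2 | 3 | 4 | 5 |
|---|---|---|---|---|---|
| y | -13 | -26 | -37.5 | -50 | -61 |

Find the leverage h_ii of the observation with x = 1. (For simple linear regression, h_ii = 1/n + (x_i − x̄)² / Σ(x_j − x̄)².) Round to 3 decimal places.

h = 0.600

x̄ = (1 + 2 + 3 + 4 + 5)/5 = 3
Σ(x − x̄)² = 4 + 1 + 0 + 1 + 4 = 10
h = 1/5 + (-2)²/10 = 0.2 + 0.4 = 0.600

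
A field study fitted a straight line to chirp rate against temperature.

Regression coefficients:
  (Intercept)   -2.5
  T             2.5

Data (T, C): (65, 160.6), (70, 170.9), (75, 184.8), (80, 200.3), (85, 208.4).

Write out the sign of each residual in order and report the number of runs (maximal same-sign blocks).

4 runs

T=65: ŷ = -2.5 + 2.5·65 = 160; r = 160.6 − 160 = 0.6
T=70: ŷ = -2.5 + 2.5·70 = 172.5; r = 170.9 − 172.5 = -1.6
T=75: ŷ = -2.5 + 2.5·75 = 185; r = 184.8 − 185 = -0.2
T=80: ŷ = -2.5 + 2.5·80 = 197.5; r = 200.3 − 197.5 = 2.8
T=85: ŷ = -2.5 + 2.5·85 = 210; r = 208.4 − 210 = -1.6
Signs: + − − + −
Runs: +×1, −×2, +×1, −×1 → 4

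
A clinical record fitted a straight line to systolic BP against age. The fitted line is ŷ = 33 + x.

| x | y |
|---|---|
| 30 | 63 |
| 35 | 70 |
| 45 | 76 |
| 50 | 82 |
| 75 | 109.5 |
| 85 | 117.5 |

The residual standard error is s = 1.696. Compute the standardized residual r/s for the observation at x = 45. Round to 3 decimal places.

-1.179

ŷ = 33 + 45 = 78
r = 76 − 78 = -2
r/s = -2 / 1.696 = -1.179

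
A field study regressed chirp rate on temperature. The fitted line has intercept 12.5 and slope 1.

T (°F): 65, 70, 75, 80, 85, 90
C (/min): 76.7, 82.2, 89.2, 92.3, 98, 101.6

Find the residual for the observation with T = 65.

r = -0.8

Ĉ = 12.5 + 65 = 77.5
r = 76.7 − 77.5 = -0.8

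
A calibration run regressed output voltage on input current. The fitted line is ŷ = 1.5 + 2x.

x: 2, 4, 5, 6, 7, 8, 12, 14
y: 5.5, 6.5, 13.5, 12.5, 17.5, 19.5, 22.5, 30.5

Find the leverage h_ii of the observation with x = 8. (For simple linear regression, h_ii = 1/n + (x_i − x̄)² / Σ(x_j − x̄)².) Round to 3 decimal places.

h = 0.130

x̄ = (2 + 4 + 5 + 6 + 7 + 8 + 12 + 14)/8 = 7.25
Σ(x − x̄)² = 27.5625 + 10.5625 + 5.0625 + 1.5625 + 0.0625 + 0.5625 + 22.5625 + 45.5625 = 113.5
h = 1/8 + (0.75)²/113.5 = 0.125 + 0.00495595 = 0.130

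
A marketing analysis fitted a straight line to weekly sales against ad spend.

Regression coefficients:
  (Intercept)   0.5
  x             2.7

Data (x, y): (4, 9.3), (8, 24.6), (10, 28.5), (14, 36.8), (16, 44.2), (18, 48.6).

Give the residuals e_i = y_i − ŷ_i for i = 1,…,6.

-2, 2.5, 1, -1.5, 0.5, -0.5

x=4: ŷ = 0.5 + 2.7·4 = 11.3; e = 9.3 − 11.3 = -2
x=8: ŷ = 0.5 + 2.7·8 = 22.1; e = 24.6 − 22.1 = 2.5
x=10: ŷ = 0.5 + 2.7·10 = 27.5; e = 28.5 − 27.5 = 1
x=14: ŷ = 0.5 + 2.7·14 = 38.3; e = 36.8 − 38.3 = -1.5
x=16: ŷ = 0.5 + 2.7·16 = 43.7; e = 44.2 − 43.7 = 0.5
x=18: ŷ = 0.5 + 2.7·18 = 49.1; e = 48.6 − 49.1 = -0.5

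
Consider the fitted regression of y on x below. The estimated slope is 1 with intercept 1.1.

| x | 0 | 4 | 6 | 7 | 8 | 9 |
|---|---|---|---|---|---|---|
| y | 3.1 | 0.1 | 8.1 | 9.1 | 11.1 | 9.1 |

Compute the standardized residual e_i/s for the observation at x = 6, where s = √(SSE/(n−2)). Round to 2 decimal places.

x=0: ŷ = 1.1 + 0 = 1.1; e = 3.1 − 1.1 = 2
x=4: ŷ = 1.1 + 4 = 5.1; e = 0.1 − 5.1 = -5
x=6: ŷ = 1.1 + 6 = 7.1; e = 8.1 − 7.1 = 1
x=7: ŷ = 1.1 + 7 = 8.1; e = 9.1 − 8.1 = 1
x=8: ŷ = 1.1 + 8 = 9.1; e = 11.1 − 9.1 = 2
x=9: ŷ = 1.1 + 9 = 10.1; e = 9.1 − 10.1 = -1
SSE = 4 + 25 + 1 + 1 + 4 + 1 = 36
s = √(36/4) = 3
e/s = 1 / 3 = 0.33

0.33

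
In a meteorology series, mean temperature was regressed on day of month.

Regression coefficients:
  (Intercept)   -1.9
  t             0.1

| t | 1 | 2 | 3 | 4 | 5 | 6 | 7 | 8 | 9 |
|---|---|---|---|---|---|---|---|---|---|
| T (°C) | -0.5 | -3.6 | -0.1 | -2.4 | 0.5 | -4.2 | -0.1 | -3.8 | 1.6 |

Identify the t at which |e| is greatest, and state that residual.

t=1: ŷ = -1.9 + 0.1·1 = -1.8; e = -0.5 − (-1.8) = 1.3
t=2: ŷ = -1.9 + 0.1·2 = -1.7; e = -3.6 − (-1.7) = -1.9
t=3: ŷ = -1.9 + 0.1·3 = -1.6; e = -0.1 − (-1.6) = 1.5
t=4: ŷ = -1.9 + 0.1·4 = -1.5; e = -2.4 − (-1.5) = -0.9
t=5: ŷ = -1.9 + 0.1·5 = -1.4; e = 0.5 − (-1.4) = 1.9
t=6: ŷ = -1.9 + 0.1·6 = -1.3; e = -4.2 − (-1.3) = -2.9
t=7: ŷ = -1.9 + 0.1·7 = -1.2; e = -0.1 − (-1.2) = 1.1
t=8: ŷ = -1.9 + 0.1·8 = -1.1; e = -3.8 − (-1.1) = -2.7
t=9: ŷ = -1.9 + 0.1·9 = -1; e = 1.6 − (-1) = 2.6
Largest |e| is 2.9 at t = 6, residual -2.9.

t = 6, e = -2.9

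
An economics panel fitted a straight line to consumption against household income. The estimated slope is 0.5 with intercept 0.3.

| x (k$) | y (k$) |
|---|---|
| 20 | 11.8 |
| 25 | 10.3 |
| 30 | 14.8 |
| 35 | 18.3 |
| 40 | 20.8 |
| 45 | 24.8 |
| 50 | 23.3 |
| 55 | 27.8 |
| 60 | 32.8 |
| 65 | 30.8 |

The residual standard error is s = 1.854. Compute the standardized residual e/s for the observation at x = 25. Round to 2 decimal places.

ŷ = 0.3 + 0.5·25 = 12.8
e = 10.3 − 12.8 = -2.5
e/s = -2.5 / 1.854 = -1.35

-1.35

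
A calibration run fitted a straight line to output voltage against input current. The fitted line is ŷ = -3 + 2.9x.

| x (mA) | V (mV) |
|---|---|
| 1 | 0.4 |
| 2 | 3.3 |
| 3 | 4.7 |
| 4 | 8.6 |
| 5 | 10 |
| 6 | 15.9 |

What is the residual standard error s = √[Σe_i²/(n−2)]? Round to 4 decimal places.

x=1: ŷ = -3 + 2.9·1 = -0.1; e = 0.4 − (-0.1) = 0.5
x=2: ŷ = -3 + 2.9·2 = 2.8; e = 3.3 − 2.8 = 0.5
x=3: ŷ = -3 + 2.9·3 = 5.7; e = 4.7 − 5.7 = -1
x=4: ŷ = -3 + 2.9·4 = 8.6; e = 8.6 − 8.6 = 0
x=5: ŷ = -3 + 2.9·5 = 11.5; e = 10 − 11.5 = -1.5
x=6: ŷ = -3 + 2.9·6 = 14.4; e = 15.9 − 14.4 = 1.5
SSE = 0.25 + 0.25 + 1 + 0 + 2.25 + 2.25 = 6
s = √(6/4) = √1.5 ≈ 1.2247

s = 1.2247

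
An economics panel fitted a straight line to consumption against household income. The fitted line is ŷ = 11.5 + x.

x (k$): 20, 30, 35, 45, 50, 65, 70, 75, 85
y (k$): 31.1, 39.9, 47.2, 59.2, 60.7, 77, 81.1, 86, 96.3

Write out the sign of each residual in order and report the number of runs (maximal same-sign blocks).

5 runs

x=20: ŷ = 11.5 + 20 = 31.5; e = 31.1 − 31.5 = -0.4
x=30: ŷ = 11.5 + 30 = 41.5; e = 39.9 − 41.5 = -1.6
x=35: ŷ = 11.5 + 35 = 46.5; e = 47.2 − 46.5 = 0.7
x=45: ŷ = 11.5 + 45 = 56.5; e = 59.2 − 56.5 = 2.7
x=50: ŷ = 11.5 + 50 = 61.5; e = 60.7 − 61.5 = -0.8
x=65: ŷ = 11.5 + 65 = 76.5; e = 77 − 76.5 = 0.5
x=70: ŷ = 11.5 + 70 = 81.5; e = 81.1 − 81.5 = -0.4
x=75: ŷ = 11.5 + 75 = 86.5; e = 86 − 86.5 = -0.5
x=85: ŷ = 11.5 + 85 = 96.5; e = 96.3 − 96.5 = -0.2
Signs: − − + + − + − − −
Runs: −×2, +×2, −×1, +×1, −×3 → 5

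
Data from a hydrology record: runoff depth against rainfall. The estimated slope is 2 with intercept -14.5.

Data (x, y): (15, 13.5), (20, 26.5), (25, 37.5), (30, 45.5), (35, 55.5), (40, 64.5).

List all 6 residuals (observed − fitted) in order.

-2, 1, 2, 0, 0, -1

x=15: ŷ = -14.5 + 2·15 = 15.5; e = 13.5 − 15.5 = -2
x=20: ŷ = -14.5 + 2·20 = 25.5; e = 26.5 − 25.5 = 1
x=25: ŷ = -14.5 + 2·25 = 35.5; e = 37.5 − 35.5 = 2
x=30: ŷ = -14.5 + 2·30 = 45.5; e = 45.5 − 45.5 = 0
x=35: ŷ = -14.5 + 2·35 = 55.5; e = 55.5 − 55.5 = 0
x=40: ŷ = -14.5 + 2·40 = 65.5; e = 64.5 − 65.5 = -1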